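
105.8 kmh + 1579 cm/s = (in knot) 87.82. Check: 1 kmh = 0.27777778 m/s, so 105.8 kmh = 105.8 * 0.27777778 = 29.388889 m/s. 1 cm/s = 0.01 m/s, so 1579 cm/s = 1579 * 0.01 = 15.79 m/s. Sum: 29.388889 + 15.79 = 45.178889 m/s. 1 knot = 0.51444444 m/s, so 45.178889 m/s = 45.178889 / 0.51444444 = 87.820734 knot ≈ 87.82 knot (4 s.f.).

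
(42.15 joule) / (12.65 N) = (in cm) 333.2. Check: 42.15 joule = 42.15 J. 12.65 N is already in N. Combine: 42.15 J / 12.65 N = 3.3320158 m. 1 cm = 0.01 m, so 3.3320158 m = 3.3320158 / 0.01 = 333.20158 cm ≈ 333.2 cm (4 s.f.).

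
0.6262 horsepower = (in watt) 1 horsepower = 745.69987 W, so 0.6262 horsepower = 0.6262 * 745.69987 = 466.95726 W. 466.95726 W = 466.95726 watt ≈ 467 watt (4 s.f.). Final answer: 467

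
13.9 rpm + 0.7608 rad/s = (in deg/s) 127. Check: 1 rpm = 0.10471976 rad/s, so 13.9 rpm = 13.9 * 0.10471976 = 1.4556046 rad/s. 0.7608 rad/s is already in rad/s. Sum: 1.4556046 + 0.7608 = 2.2164046 rad/s. 1 deg/s = 0.017453293 rad/s, so 2.2164046 rad/s = 2.2164046 / 0.017453293 = 126.99063 deg/s ≈ 127 deg/s (4 s.f.).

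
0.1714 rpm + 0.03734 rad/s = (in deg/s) 1 rpm = 0.10471976 rad/s, so 0.1714 rpm = 0.1714 * 0.10471976 = 0.017948966 rad/s. 0.03734 rad/s is already in rad/s. Sum: 0.017948966 + 0.03734 = 0.055288966 rad/s. 1 deg/s = 0.017453293 rad/s, so 0.055288966 rad/s = 0.055288966 / 0.017453293 = 3.1678244 deg/s ≈ 3.168 deg/s (4 s.f.). Final answer: 3.168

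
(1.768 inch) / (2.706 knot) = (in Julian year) 1 inch = 0.0254 m, so 1.768 inch = 1.768 * 0.0254 = 0.0449072 m. 1 knot = 0.51444444 m/s, so 2.706 knot = 2.706 * 0.51444444 = 1.3920867 m/s. Combine: 0.0449072 m / 1.3920867 m/s = 0.032258911 s. 1 Julian year = 31557600 s, so 0.032258911 s = 0.032258911 / 31557600 = 1.0222232e-09 Julian year ≈ 1.022e-09 Julian year (4 s.f.). Final answer: 1.022e-09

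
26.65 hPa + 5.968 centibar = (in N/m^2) 1 hPa = 100 Pa, so 26.65 hPa = 26.65 * 100 = 2665 Pa. 1 centibar = 1000 Pa, so 5.968 centibar = 5.968 * 1000 = 5968 Pa. Sum: 2665 + 5968 = 8633 Pa. 8633 Pa = 8633 N/m^2. Final answer: 8633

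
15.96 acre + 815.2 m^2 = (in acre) 16.16. Check: 1 acre = 4046.8564 m^2, so 15.96 acre = 15.96 * 4046.8564 = 64587.829 m^2. 815.2 m^2 is already in m^2. Sum: 64587.829 + 815.2 = 65403.029 m^2. 1 acre = 4046.8564 m^2, so 65403.029 m^2 = 65403.029 / 4046.8564 = 16.16144 acre ≈ 16.16 acre (4 s.f.).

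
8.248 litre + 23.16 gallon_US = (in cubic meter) 0.09592. Check: 1 litre = 0.001 m^3, so 8.248 litre = 8.248 * 0.001 = 0.008248 m^3. 1 gallon_US = 0.0037854118 m^3, so 23.16 gallon_US = 23.16 * 0.0037854118 = 0.087670137 m^3. Sum: 0.008248 + 0.087670137 = 0.095918137 m^3. 0.095918137 m^3 = 0.095918137 cubic meter ≈ 0.09592 cubic meter (4 s.f.).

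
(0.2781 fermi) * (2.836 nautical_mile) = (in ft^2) 1 fermi = 1e-15 m, so 0.2781 fermi = 0.2781 * 1e-15 = 2.781e-16 m. 1 nautical_mile = 1852 m, so 2.836 nautical_mile = 2.836 * 1852 = 5252.272 m. Combine: 2.781e-16 m * 5252.272 m = 1.4606568e-12 m^2. 1 ft^2 = 0.09290304 m^2, so 1.4606568e-12 m^2 = 1.4606568e-12 / 0.09290304 = 1.5722379e-11 ft^2 ≈ 1.572e-11 ft^2 (4 s.f.). Final answer: 1.572e-11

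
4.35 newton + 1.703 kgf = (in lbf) 4.35 newton = 4.35 N. 1 kgf = 9.80665 N, so 1.703 kgf = 1.703 * 9.80665 = 16.700725 N. Sum: 4.35 + 16.700725 = 21.050725 N. 1 lbf = 4.4482216 N, so 21.050725 N = 21.050725 / 4.4482216 = 4.7323912 lbf ≈ 4.732 lbf (4 s.f.). Final answer: 4.732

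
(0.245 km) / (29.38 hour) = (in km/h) 0.008339. Check: 1 km = 1000 m, so 0.245 km = 0.245 * 1000 = 245 m. 1 hour = 3600 s, so 29.38 hour = 29.38 * 3600 = 105768 s. Combine: 245 m / 105768 s = 0.0023163906 m/s. 1 km/h = 0.27777778 m/s, so 0.0023163906 m/s = 0.0023163906 / 0.27777778 = 0.0083390061 km/h ≈ 0.008339 km/h (4 s.f.).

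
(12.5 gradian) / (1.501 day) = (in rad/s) 1.514e-06. Check: 1 gradian = 0.015707963 rad, so 12.5 gradian = 12.5 * 0.015707963 = 0.19634954 rad. 1 day = 86400 s, so 1.501 day = 1.501 * 86400 = 129686.4 s. Combine: 0.19634954 rad / 129686.4 s = 1.5140334e-06 rad/s. Result: 1.5140334e-06 rad/s ≈ 1.514e-06 rad/s (4 s.f.).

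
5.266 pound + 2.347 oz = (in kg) 2.455. Check: 1 pound = 0.45359237 kg, so 5.266 pound = 5.266 * 0.45359237 = 2.3886174 kg. 1 oz = 0.028349523 kg, so 2.347 oz = 2.347 * 0.028349523 = 0.066536331 kg. Sum: 2.3886174 + 0.066536331 = 2.4551538 kg. Result: 2.4551538 kg ≈ 2.455 kg (4 s.f.).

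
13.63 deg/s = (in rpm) 1 deg/s = 0.017453293 rad/s, so 13.63 deg/s = 13.63 * 0.017453293 = 0.23788838 rad/s. 1 rpm = 0.10471976 rad/s, so 0.23788838 rad/s = 0.23788838 / 0.10471976 = 2.2716667 rpm ≈ 2.272 rpm (4 s.f.). Final answer: 2.272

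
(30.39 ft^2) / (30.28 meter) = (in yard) 0.102. Check: 1 ft^2 = 0.09290304 m^2, so 30.39 ft^2 = 30.39 * 0.09290304 = 2.8233234 m^2. 30.28 meter = 30.28 m. Combine: 2.8233234 m^2 / 30.28 m = 0.093240535 m. 1 yard = 0.9144 m, so 0.093240535 m = 0.093240535 / 0.9144 = 0.10196909 yard ≈ 0.102 yard (4 s.f.).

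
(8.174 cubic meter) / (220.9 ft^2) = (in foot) 1.307. Check: 8.174 cubic meter = 8.174 m^3. 1 ft^2 = 0.09290304 m^2, so 220.9 ft^2 = 220.9 * 0.09290304 = 20.522282 m^2. Combine: 8.174 m^3 / 20.522282 m^2 = 0.39829879 m. 1 foot = 0.3048 m, so 0.39829879 m = 0.39829879 / 0.3048 = 1.3067546 foot ≈ 1.307 foot (4 s.f.).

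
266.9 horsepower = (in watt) 1.99e+05. Check: 1 horsepower = 745.69987 W, so 266.9 horsepower = 266.9 * 745.69987 = 199027.3 W. 199027.3 W = 199027.3 watt ≈ 1.99e+05 watt (4 s.f.).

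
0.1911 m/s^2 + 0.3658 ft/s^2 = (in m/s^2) 0.3026. Check: 0.1911 m/s^2 is already in m/s^2. 1 ft/s^2 = 0.3048 m/s^2, so 0.3658 ft/s^2 = 0.3658 * 0.3048 = 0.11149584 m/s^2. Sum: 0.1911 + 0.11149584 = 0.30259584 m/s^2. Result: 0.30259584 m/s^2 ≈ 0.3026 m/s^2 (4 s.f.).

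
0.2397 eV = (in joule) 3.84e-20. Check: 1 eV = 1.6021766e-19 J, so 0.2397 eV = 0.2397 * 1.6021766e-19 = 3.8404174e-20 J. 3.8404174e-20 J = 3.8404174e-20 joule ≈ 3.84e-20 joule (4 s.f.).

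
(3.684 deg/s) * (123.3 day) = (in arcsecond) 1.413e+11. Check: 1 deg/s = 0.017453293 rad/s, so 3.684 deg/s = 3.684 * 0.017453293 = 0.06429793 rad/s. 1 day = 86400 s, so 123.3 day = 123.3 * 86400 = 10653120 s. Combine: 0.06429793 rad/s * 10653120 s = 684973.56 rad. 1 arcsecond = 4.8481368e-06 rad, so 684973.56 rad = 684973.56 / 4.8481368e-06 = 1.4128594e+11 arcsecond ≈ 1.413e+11 arcsecond (4 s.f.).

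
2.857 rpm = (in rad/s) 0.2992. Check: 1 rpm = 0.10471976 rad/s, so 2.857 rpm = 2.857 * 0.10471976 = 0.29918434 rad/s. Result: 0.29918434 rad/s ≈ 0.2992 rad/s (4 s.f.).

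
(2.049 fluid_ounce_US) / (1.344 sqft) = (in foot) 1 fluid_ounce_US = 2.957353e-05 m^3, so 2.049 fluid_ounce_US = 2.049 * 2.957353e-05 = 6.0596162e-05 m^3. 1 sqft = 0.09290304 m^2, so 1.344 sqft = 1.344 * 0.09290304 = 0.12486169 m^2. Combine: 6.0596162e-05 m^3 / 0.12486169 m^2 = 0.00048530629 m. 1 foot = 0.3048 m, so 0.00048530629 m = 0.00048530629 / 0.3048 = 0.0015922123 foot ≈ 0.001592 foot (4 s.f.). Final answer: 0.001592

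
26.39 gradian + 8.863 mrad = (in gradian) 1 gradian = 0.015707963 rad, so 26.39 gradian = 26.39 * 0.015707963 = 0.41453315 rad. 1 mrad = 0.001 rad, so 8.863 mrad = 8.863 * 0.001 = 0.008863 rad. Sum: 0.41453315 + 0.008863 = 0.42339615 rad. 1 gradian = 0.015707963 rad, so 0.42339615 rad = 0.42339615 / 0.015707963 = 26.954236 gradian ≈ 26.95 gradian (4 s.f.). Final answer: 26.95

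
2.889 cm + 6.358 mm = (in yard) 0.03855. Check: 1 cm = 0.01 m, so 2.889 cm = 2.889 * 0.01 = 0.02889 m. 1 mm = 0.001 m, so 6.358 mm = 6.358 * 0.001 = 0.006358 m. Sum: 0.02889 + 0.006358 = 0.035248 m. 1 yard = 0.9144 m, so 0.035248 m = 0.035248 / 0.9144 = 0.038547682 yard ≈ 0.03855 yard (4 s.f.).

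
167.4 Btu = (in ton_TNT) 1 Btu = 1055.0559 J, so 167.4 Btu = 167.4 * 1055.0559 = 176616.35 J. 1 ton_TNT = 4.184e+09 J, so 176616.35 J = 176616.35 / 4.184e+09 = 4.2212321e-05 ton_TNT ≈ 4.221e-05 ton_TNT (4 s.f.). Final answer: 4.221e-05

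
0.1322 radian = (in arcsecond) 2.727e+04. Check: 0.1322 radian = 0.1322 rad. 1 arcsecond = 4.8481368e-06 rad, so 0.1322 rad = 0.1322 / 4.8481368e-06 = 27268.207 arcsecond ≈ 2.727e+04 arcsecond (4 s.f.).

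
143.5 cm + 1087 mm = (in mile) 1 cm = 0.01 m, so 143.5 cm = 143.5 * 0.01 = 1.435 m. 1 mm = 0.001 m, so 1087 mm = 1087 * 0.001 = 1.087 m. Sum: 1.435 + 1.087 = 2.522 m. 1 mile = 1609.344 m, so 2.522 m = 2.522 / 1609.344 = 0.0015670981 mile ≈ 0.001567 mile (4 s.f.). Final answer: 0.001567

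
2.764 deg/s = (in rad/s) 0.04824. Check: 1 deg/s = 0.017453293 rad/s, so 2.764 deg/s = 2.764 * 0.017453293 = 0.048240901 rad/s. Result: 0.048240901 rad/s ≈ 0.04824 rad/s (4 s.f.).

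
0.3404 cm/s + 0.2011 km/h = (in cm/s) 5.927. Check: 1 cm/s = 0.01 m/s, so 0.3404 cm/s = 0.3404 * 0.01 = 0.003404 m/s. 1 km/h = 0.27777778 m/s, so 0.2011 km/h = 0.2011 * 0.27777778 = 0.055861111 m/s. Sum: 0.003404 + 0.055861111 = 0.059265111 m/s. 1 cm/s = 0.01 m/s, so 0.059265111 m/s = 0.059265111 / 0.01 = 5.9265111 cm/s ≈ 5.927 cm/s (4 s.f.).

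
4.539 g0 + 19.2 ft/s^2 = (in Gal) 1 g0 = 9.80665 m/s^2, so 4.539 g0 = 4.539 * 9.80665 = 44.512384 m/s^2. 1 ft/s^2 = 0.3048 m/s^2, so 19.2 ft/s^2 = 19.2 * 0.3048 = 5.85216 m/s^2. Sum: 44.512384 + 5.85216 = 50.364544 m/s^2. 1 Gal = 0.01 m/s^2, so 50.364544 m/s^2 = 50.364544 / 0.01 = 5036.4544 Gal ≈ 5036 Gal (4 s.f.). Final answer: 5036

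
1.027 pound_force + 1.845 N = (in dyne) 6.413e+05. Check: 1 pound_force = 4.4482216 N, so 1.027 pound_force = 1.027 * 4.4482216 = 4.5683236 N. 1.845 N is already in N. Sum: 4.5683236 + 1.845 = 6.4133236 N. 1 dyne = 1e-05 N, so 6.4133236 N = 6.4133236 / 1e-05 = 641332.36 dyne ≈ 6.413e+05 dyne (4 s.f.).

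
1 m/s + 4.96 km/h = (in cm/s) 237.8. Check: 1 m/s is already in m/s. 1 km/h = 0.27777778 m/s, so 4.96 km/h = 4.96 * 0.27777778 = 1.3777778 m/s. Sum: 1 + 1.3777778 = 2.3777778 m/s. 1 cm/s = 0.01 m/s, so 2.3777778 m/s = 2.3777778 / 0.01 = 237.77778 cm/s ≈ 237.8 cm/s (4 s.f.).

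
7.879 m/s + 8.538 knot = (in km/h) 7.879 m/s is already in m/s. 1 knot = 0.51444444 m/s, so 8.538 knot = 8.538 * 0.51444444 = 4.3923267 m/s. Sum: 7.879 + 4.3923267 = 12.271327 m/s. 1 km/h = 0.27777778 m/s, so 12.271327 m/s = 12.271327 / 0.27777778 = 44.176776 km/h ≈ 44.18 km/h (4 s.f.). Final answer: 44.18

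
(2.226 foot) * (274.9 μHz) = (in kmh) 0.0006715. Check: 1 foot = 0.3048 m, so 2.226 foot = 2.226 * 0.3048 = 0.6784848 m. 1 μHz = 1e-06 Hz, so 274.9 μHz = 274.9 * 1e-06 = 0.0002749 Hz. Combine: 0.6784848 m * 0.0002749 Hz = 0.00018651547 m/s. 1 kmh = 0.27777778 m/s, so 0.00018651547 m/s = 0.00018651547 / 0.27777778 = 0.0006714557 kmh ≈ 0.0006715 kmh (4 s.f.).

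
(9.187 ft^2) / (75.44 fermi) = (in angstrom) 1.131e+23. Check: 1 ft^2 = 0.09290304 m^2, so 9.187 ft^2 = 9.187 * 0.09290304 = 0.85350023 m^2. 1 fermi = 1e-15 m, so 75.44 fermi = 75.44 * 1e-15 = 7.544e-14 m. Combine: 0.85350023 m^2 / 7.544e-14 m = 1.131363e+13 m. 1 angstrom = 1e-10 m, so 1.131363e+13 m = 1.131363e+13 / 1e-10 = 1.131363e+23 angstrom ≈ 1.131e+23 angstrom (4 s.f.).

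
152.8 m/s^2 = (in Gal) 1.528e+04. Check: 1 Gal = 0.01 m/s^2, so 152.8 m/s^2 = 152.8 / 0.01 = 15280 Gal ≈ 1.528e+04 Gal (4 s.f.).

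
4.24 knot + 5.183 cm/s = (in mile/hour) 1 knot = 0.51444444 m/s, so 4.24 knot = 4.24 * 0.51444444 = 2.1812444 m/s. 1 cm/s = 0.01 m/s, so 5.183 cm/s = 5.183 * 0.01 = 0.05183 m/s. Sum: 2.1812444 + 0.05183 = 2.2330744 m/s. 1 mile/hour = 0.44704 m/s, so 2.2330744 m/s = 2.2330744 / 0.44704 = 4.9952453 mile/hour ≈ 4.995 mile/hour (4 s.f.). Final answer: 4.995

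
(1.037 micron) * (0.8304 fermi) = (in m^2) 1 micron = 1e-06 m, so 1.037 micron = 1.037 * 1e-06 = 1.037e-06 m. 1 fermi = 1e-15 m, so 0.8304 fermi = 0.8304 * 1e-15 = 8.304e-16 m. Combine: 1.037e-06 m * 8.304e-16 m = 8.611248e-22 m^2. Result: 8.611248e-22 m^2 ≈ 8.611e-22 m^2 (4 s.f.). Final answer: 8.611e-22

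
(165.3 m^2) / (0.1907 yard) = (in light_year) 165.3 m^2 is already in m^2. 1 yard = 0.9144 m, so 0.1907 yard = 0.1907 * 0.9144 = 0.17437608 m. Combine: 165.3 m^2 / 0.17437608 m = 947.95112 m. 1 light_year = 9.4607305e+15 m, so 947.95112 m = 947.95112 / 9.4607305e+15 = 1.0019851e-13 light_year ≈ 1.002e-13 light_year (4 s.f.). Final answer: 1.002e-13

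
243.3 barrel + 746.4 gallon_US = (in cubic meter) 41.51. Check: 1 barrel = 0.15898729 m^3, so 243.3 barrel = 243.3 * 0.15898729 = 38.681609 m^3. 1 gallon_US = 0.0037854118 m^3, so 746.4 gallon_US = 746.4 * 0.0037854118 = 2.8254314 m^3. Sum: 38.681609 + 2.8254314 = 41.50704 m^3. 41.50704 m^3 = 41.50704 cubic meter ≈ 41.51 cubic meter (4 s.f.).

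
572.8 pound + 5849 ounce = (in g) 4.256e+05. Check: 1 pound = 0.45359237 kg, so 572.8 pound = 572.8 * 0.45359237 = 259.81771 kg. 1 ounce = 0.028349523 kg, so 5849 ounce = 5849 * 0.028349523 = 165.81636 kg. Sum: 259.81771 + 165.81636 = 425.63407 kg. 1 g = 0.001 kg, so 425.63407 kg = 425.63407 / 0.001 = 425634.07 g ≈ 4.256e+05 g (4 s.f.).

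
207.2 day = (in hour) 1 day = 86400 s, so 207.2 day = 207.2 * 86400 = 17902080 s. 1 hour = 3600 s, so 17902080 s = 17902080 / 3600 = 4972.8 hour ≈ 4973 hour (4 s.f.). Final answer: 4973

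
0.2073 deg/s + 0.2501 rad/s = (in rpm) 1 deg/s = 0.017453293 rad/s, so 0.2073 deg/s = 0.2073 * 0.017453293 = 0.0036180675 rad/s. 0.2501 rad/s is already in rad/s. Sum: 0.0036180675 + 0.2501 = 0.25371807 rad/s. 1 rpm = 0.10471976 rad/s, so 0.25371807 rad/s = 0.25371807 / 0.10471976 = 2.4228291 rpm ≈ 2.423 rpm (4 s.f.). Final answer: 2.423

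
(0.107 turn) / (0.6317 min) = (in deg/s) 1 turn = 6.2831853 rad, so 0.107 turn = 0.107 * 6.2831853 = 0.67230083 rad. 1 min = 60 s, so 0.6317 min = 0.6317 * 60 = 37.902 s. Combine: 0.67230083 rad / 37.902 s = 0.017737872 rad/s. 1 deg/s = 0.017453293 rad/s, so 0.017737872 rad/s = 0.017737872 / 0.017453293 = 1.0163052 deg/s ≈ 1.016 deg/s (4 s.f.). Final answer: 1.016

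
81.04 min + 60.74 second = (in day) 1 min = 60 s, so 81.04 min = 81.04 * 60 = 4862.4 s. 60.74 second = 60.74 s. Sum: 4862.4 + 60.74 = 4923.14 s. 1 day = 86400 s, so 4923.14 s = 4923.14 / 86400 = 0.056980787 day ≈ 0.05698 day (4 s.f.). Final answer: 0.05698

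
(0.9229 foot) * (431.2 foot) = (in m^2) 1 foot = 0.3048 m, so 0.9229 foot = 0.9229 * 0.3048 = 0.28129992 m. 1 foot = 0.3048 m, so 431.2 foot = 431.2 * 0.3048 = 131.42976 m. Combine: 0.28129992 m * 131.42976 m = 36.971181 m^2. Result: 36.971181 m^2 ≈ 36.97 m^2 (4 s.f.). Final answer: 36.97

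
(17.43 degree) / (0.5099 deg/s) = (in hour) 1 degree = 0.017453293 rad, so 17.43 degree = 17.43 * 0.017453293 = 0.30421089 rad. 1 deg/s = 0.017453293 rad/s, so 0.5099 deg/s = 0.5099 * 0.017453293 = 0.0088994339 rad/s. Combine: 0.30421089 rad / 0.0088994339 rad/s = 34.183173 s. 1 hour = 3600 s, so 34.183173 s = 34.183173 / 3600 = 0.0094953259 hour ≈ 0.009495 hour (4 s.f.). Final answer: 0.009495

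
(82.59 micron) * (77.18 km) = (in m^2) 1 micron = 1e-06 m, so 82.59 micron = 82.59 * 1e-06 = 8.259e-05 m. 1 km = 1000 m, so 77.18 km = 77.18 * 1000 = 77180 m. Combine: 8.259e-05 m * 77180 m = 6.3742962 m^2. Result: 6.3742962 m^2 ≈ 6.374 m^2 (4 s.f.). Final answer: 6.374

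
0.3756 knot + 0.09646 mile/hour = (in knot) 1 knot = 0.51444444 m/s, so 0.3756 knot = 0.3756 * 0.51444444 = 0.19322533 m/s. 1 mile/hour = 0.44704 m/s, so 0.09646 mile/hour = 0.09646 * 0.44704 = 0.043121478 m/s. Sum: 0.19322533 + 0.043121478 = 0.23634681 m/s. 1 knot = 0.51444444 m/s, so 0.23634681 m/s = 0.23634681 / 0.51444444 = 0.45942145 knot ≈ 0.4594 knot (4 s.f.). Final answer: 0.4594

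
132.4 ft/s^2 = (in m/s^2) 1 ft/s^2 = 0.3048 m/s^2, so 132.4 ft/s^2 = 132.4 * 0.3048 = 40.35552 m/s^2. Result: 40.35552 m/s^2 ≈ 40.36 m/s^2 (4 s.f.). Final answer: 40.36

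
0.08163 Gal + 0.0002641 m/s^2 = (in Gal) 1 Gal = 0.01 m/s^2, so 0.08163 Gal = 0.08163 * 0.01 = 0.0008163 m/s^2. 0.0002641 m/s^2 is already in m/s^2. Sum: 0.0008163 + 0.0002641 = 0.0010804 m/s^2. 1 Gal = 0.01 m/s^2, so 0.0010804 m/s^2 = 0.0010804 / 0.01 = 0.10804 Gal ≈ 0.108 Gal (4 s.f.). Final answer: 0.108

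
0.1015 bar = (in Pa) 1.015e+04. Check: 1 bar = 100000 Pa, so 0.1015 bar = 0.1015 * 100000 = 10150 Pa. Result: 10150 Pa ≈ 1.015e+04 Pa (4 s.f.).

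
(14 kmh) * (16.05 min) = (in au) 1 kmh = 0.27777778 m/s, so 14 kmh = 14 * 0.27777778 = 3.8888889 m/s. 1 min = 60 s, so 16.05 min = 16.05 * 60 = 963 s. Combine: 3.8888889 m/s * 963 s = 3745 m. 1 au = 1.4959787e+11 m, so 3745 m = 3745 / 1.4959787e+11 = 2.5033779e-08 au ≈ 2.503e-08 au (4 s.f.). Final answer: 2.503e-08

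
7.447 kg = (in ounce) 1 ounce = 0.028349523 kg, so 7.447 kg = 7.447 / 0.028349523 = 262.68519 ounce ≈ 262.7 ounce (4 s.f.). Final answer: 262.7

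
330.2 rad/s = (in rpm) 1 rpm = 0.10471976 rad/s, so 330.2 rad/s = 330.2 / 0.10471976 = 3153.1777 rpm ≈ 3153 rpm (4 s.f.). Final answer: 3153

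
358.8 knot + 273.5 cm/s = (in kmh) 674.3. Check: 1 knot = 0.51444444 m/s, so 358.8 knot = 358.8 * 0.51444444 = 184.58267 m/s. 1 cm/s = 0.01 m/s, so 273.5 cm/s = 273.5 * 0.01 = 2.735 m/s. Sum: 184.58267 + 2.735 = 187.31767 m/s. 1 kmh = 0.27777778 m/s, so 187.31767 m/s = 187.31767 / 0.27777778 = 674.3436 kmh ≈ 674.3 kmh (4 s.f.).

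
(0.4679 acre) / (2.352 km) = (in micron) 1 acre = 4046.8564 m^2, so 0.4679 acre = 0.4679 * 4046.8564 = 1893.5241 m^2. 1 km = 1000 m, so 2.352 km = 2.352 * 1000 = 2352 m. Combine: 1893.5241 m^2 / 2352 m = 0.80506978 m. 1 micron = 1e-06 m, so 0.80506978 m = 0.80506978 / 1e-06 = 805069.78 micron ≈ 8.051e+05 micron (4 s.f.). Final answer: 8.051e+05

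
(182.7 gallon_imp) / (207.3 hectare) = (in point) 0.001136. Check: 1 gallon_imp = 0.00454609 m^3, so 182.7 gallon_imp = 182.7 * 0.00454609 = 0.83057064 m^3. 1 hectare = 10000 m^2, so 207.3 hectare = 207.3 * 10000 = 2073000 m^2. Combine: 0.83057064 m^3 / 2073000 m^2 = 4.0066119e-07 m. 1 point = 0.00035277778 m, so 4.0066119e-07 m = 4.0066119e-07 / 0.00035277778 = 0.0011357325 point ≈ 0.001136 point (4 s.f.).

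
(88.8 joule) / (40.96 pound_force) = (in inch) 88.8 joule = 88.8 J. 1 pound_force = 4.4482216 N, so 40.96 pound_force = 40.96 * 4.4482216 = 182.19916 N. Combine: 88.8 J / 182.19916 N = 0.48737876 m. 1 inch = 0.0254 m, so 0.48737876 m = 0.48737876 / 0.0254 = 19.18814 inch ≈ 19.19 inch (4 s.f.). Final answer: 19.19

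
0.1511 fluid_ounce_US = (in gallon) 0.00118. Check: 1 fluid_ounce_US = 2.957353e-05 m^3, so 0.1511 fluid_ounce_US = 0.1511 * 2.957353e-05 = 4.4685603e-06 m^3. 1 gallon = 0.0037854118 m^3, so 4.4685603e-06 m^3 = 4.4685603e-06 / 0.0037854118 = 0.0011804688 gallon ≈ 0.00118 gallon (4 s.f.).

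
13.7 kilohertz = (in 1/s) 1.37e+04. Check: 1 kilohertz = 1000 Hz, so 13.7 kilohertz = 13.7 * 1000 = 13700 Hz. 13700 Hz = 13700 1/s ≈ 1.37e+04 1/s (4 s.f.).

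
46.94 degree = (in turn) 0.1304. Check: 1 degree = 0.017453293 rad, so 46.94 degree = 46.94 * 0.017453293 = 0.81925755 rad. 1 turn = 6.2831853 rad, so 0.81925755 rad = 0.81925755 / 6.2831853 = 0.13038889 turn ≈ 0.1304 turn (4 s.f.).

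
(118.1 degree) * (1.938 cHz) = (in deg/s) 1 degree = 0.017453293 rad, so 118.1 degree = 118.1 * 0.017453293 = 2.0612338 rad. 1 cHz = 0.01 Hz, so 1.938 cHz = 1.938 * 0.01 = 0.01938 Hz. Combine: 2.0612338 rad * 0.01938 Hz = 0.039946712 rad/s. 1 deg/s = 0.017453293 rad/s, so 0.039946712 rad/s = 0.039946712 / 0.017453293 = 2.288778 deg/s ≈ 2.289 deg/s (4 s.f.). Final answer: 2.289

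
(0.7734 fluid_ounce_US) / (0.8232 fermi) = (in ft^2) 1 fluid_ounce_US = 2.957353e-05 m^3, so 0.7734 fluid_ounce_US = 0.7734 * 2.957353e-05 = 2.2872168e-05 m^3. 1 fermi = 1e-15 m, so 0.8232 fermi = 0.8232 * 1e-15 = 8.232e-16 m. Combine: 2.2872168e-05 m^3 / 8.232e-16 m = 2.778446e+10 m^2. 1 ft^2 = 0.09290304 m^2, so 2.778446e+10 m^2 = 2.778446e+10 / 0.09290304 = 2.9906944e+11 ft^2 ≈ 2.991e+11 ft^2 (4 s.f.). Final answer: 2.991e+11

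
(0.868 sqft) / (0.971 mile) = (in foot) 1 sqft = 0.09290304 m^2, so 0.868 sqft = 0.868 * 0.09290304 = 0.080639839 m^2. 1 mile = 1609.344 m, so 0.971 mile = 0.971 * 1609.344 = 1562.673 m. Combine: 0.080639839 m^2 / 1562.673 m = 5.1603782e-05 m. 1 foot = 0.3048 m, so 5.1603782e-05 m = 5.1603782e-05 / 0.3048 = 0.00016930375 foot ≈ 0.0001693 foot (4 s.f.). Final answer: 0.0001693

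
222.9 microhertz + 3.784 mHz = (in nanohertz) 1 microhertz = 1e-06 Hz, so 222.9 microhertz = 222.9 * 1e-06 = 0.0002229 Hz. 1 mHz = 0.001 Hz, so 3.784 mHz = 3.784 * 0.001 = 0.003784 Hz. Sum: 0.0002229 + 0.003784 = 0.0040069 Hz. 1 nanohertz = 1e-09 Hz, so 0.0040069 Hz = 0.0040069 / 1e-09 = 4006900 nanohertz ≈ 4.007e+06 nanohertz (4 s.f.). Final answer: 4.007e+06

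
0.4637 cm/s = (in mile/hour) 1 cm/s = 0.01 m/s, so 0.4637 cm/s = 0.4637 * 0.01 = 0.004637 m/s. 1 mile/hour = 0.44704 m/s, so 0.004637 m/s = 0.004637 / 0.44704 = 0.010372674 mile/hour ≈ 0.01037 mile/hour (4 s.f.). Final answer: 0.01037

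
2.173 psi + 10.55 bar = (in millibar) 1 psi = 6894.7573 Pa, so 2.173 psi = 2.173 * 6894.7573 = 14982.308 Pa. 1 bar = 100000 Pa, so 10.55 bar = 10.55 * 100000 = 1055000 Pa. Sum: 14982.308 + 1055000 = 1069982.3 Pa. 1 millibar = 100 Pa, so 1069982.3 Pa = 1069982.3 / 100 = 10699.823 millibar ≈ 1.07e+04 millibar (4 s.f.). Final answer: 1.07e+04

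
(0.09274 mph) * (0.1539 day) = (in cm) 5.513e+04. Check: 1 mph = 0.44704 m/s, so 0.09274 mph = 0.09274 * 0.44704 = 0.04145849 m/s. 1 day = 86400 s, so 0.1539 day = 0.1539 * 86400 = 13296.96 s. Combine: 0.04145849 m/s * 13296.96 s = 551.27188 m. 1 cm = 0.01 m, so 551.27188 m = 551.27188 / 0.01 = 55127.188 cm ≈ 5.513e+04 cm (4 s.f.).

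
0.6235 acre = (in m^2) 1 acre = 4046.8564 m^2, so 0.6235 acre = 0.6235 * 4046.8564 = 2523.215 m^2. Result: 2523.215 m^2 ≈ 2523 m^2 (4 s.f.). Final answer: 2523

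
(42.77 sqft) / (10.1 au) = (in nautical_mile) 1.42e-15. Check: 1 sqft = 0.09290304 m^2, so 42.77 sqft = 42.77 * 0.09290304 = 3.973463 m^2. 1 au = 1.4959787e+11 m, so 10.1 au = 10.1 * 1.4959787e+11 = 1.5109385e+12 m. Combine: 3.973463 m^2 / 1.5109385e+12 m = 2.629798e-12 m. 1 nautical_mile = 1852 m, so 2.629798e-12 m = 2.629798e-12 / 1852 = 1.4199773e-15 nautical_mile ≈ 1.42e-15 nautical_mile (4 s.f.).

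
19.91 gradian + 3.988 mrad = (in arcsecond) 6.533e+04. Check: 1 gradian = 0.015707963 rad, so 19.91 gradian = 19.91 * 0.015707963 = 0.31274555 rad. 1 mrad = 0.001 rad, so 3.988 mrad = 3.988 * 0.001 = 0.003988 rad. Sum: 0.31274555 + 0.003988 = 0.31673355 rad. 1 arcsecond = 4.8481368e-06 rad, so 0.31673355 rad = 0.31673355 / 4.8481368e-06 = 65330.984 arcsecond ≈ 6.533e+04 arcsecond (4 s.f.).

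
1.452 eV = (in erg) 1 eV = 1.6021766e-19 J, so 1.452 eV = 1.452 * 1.6021766e-19 = 2.3263605e-19 J. 1 erg = 1e-07 J, so 2.3263605e-19 J = 2.3263605e-19 / 1e-07 = 2.3263605e-12 erg ≈ 2.326e-12 erg (4 s.f.). Final answer: 2.326e-12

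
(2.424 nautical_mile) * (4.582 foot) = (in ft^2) 6.749e+04. Check: 1 nautical_mile = 1852 m, so 2.424 nautical_mile = 2.424 * 1852 = 4489.248 m. 1 foot = 0.3048 m, so 4.582 foot = 4.582 * 0.3048 = 1.3965936 m. Combine: 4489.248 m * 1.3965936 m = 6269.655 m^2. 1 ft^2 = 0.09290304 m^2, so 6269.655 m^2 = 6269.655 / 0.09290304 = 67486.005 ft^2 ≈ 6.749e+04 ft^2 (4 s.f.).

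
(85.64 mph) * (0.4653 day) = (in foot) 1 mph = 0.44704 m/s, so 85.64 mph = 85.64 * 0.44704 = 38.284506 m/s. 1 day = 86400 s, so 0.4653 day = 0.4653 * 86400 = 40201.92 s. Combine: 38.284506 m/s * 40201.92 s = 1539110.6 m. 1 foot = 0.3048 m, so 1539110.6 m = 1539110.6 / 0.3048 = 5049575.6 foot ≈ 5.05e+06 foot (4 s.f.). Final answer: 5.05e+06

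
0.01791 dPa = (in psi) 2.598e-07. Check: 1 dPa = 0.1 Pa, so 0.01791 dPa = 0.01791 * 0.1 = 0.001791 Pa. 1 psi = 6894.7573 Pa, so 0.001791 Pa = 0.001791 / 6894.7573 = 2.5976259e-07 psi ≈ 2.598e-07 psi (4 s.f.).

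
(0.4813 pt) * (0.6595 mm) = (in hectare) 1 pt = 0.00035277778 m, so 0.4813 pt = 0.4813 * 0.00035277778 = 0.00016979194 m. 1 mm = 0.001 m, so 0.6595 mm = 0.6595 * 0.001 = 0.0006595 m. Combine: 0.00016979194 m * 0.0006595 m = 1.1197779e-07 m^2. 1 hectare = 10000 m^2, so 1.1197779e-07 m^2 = 1.1197779e-07 / 10000 = 1.1197779e-11 hectare ≈ 1.12e-11 hectare (4 s.f.). Final answer: 1.12e-11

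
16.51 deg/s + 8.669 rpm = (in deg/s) 1 deg/s = 0.017453293 rad/s, so 16.51 deg/s = 16.51 * 0.017453293 = 0.28815386 rad/s. 1 rpm = 0.10471976 rad/s, so 8.669 rpm = 8.669 * 0.10471976 = 0.90781556 rad/s. Sum: 0.28815386 + 0.90781556 = 1.1959694 rad/s. 1 deg/s = 0.017453293 rad/s, so 1.1959694 rad/s = 1.1959694 / 0.017453293 = 68.524 deg/s ≈ 68.52 deg/s (4 s.f.). Final answer: 68.52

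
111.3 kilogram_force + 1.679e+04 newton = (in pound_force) 4020. Check: 1 kilogram_force = 9.80665 N, so 111.3 kilogram_force = 111.3 * 9.80665 = 1091.4801 N. 1.679e+04 newton = 16790 N. Sum: 1091.4801 + 16790 = 17881.48 N. 1 pound_force = 4.4482216 N, so 17881.48 N = 17881.48 / 4.4482216 = 4019.9167 pound_force ≈ 4020 pound_force (4 s.f.).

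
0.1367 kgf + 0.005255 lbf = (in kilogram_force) 0.1391. Check: 1 kgf = 9.80665 N, so 0.1367 kgf = 0.1367 * 9.80665 = 1.3405691 N. 1 lbf = 4.4482216 N, so 0.005255 lbf = 0.005255 * 4.4482216 = 0.023375405 N. Sum: 1.3405691 + 0.023375405 = 1.3639445 N. 1 kilogram_force = 9.80665 N, so 1.3639445 N = 1.3639445 / 9.80665 = 0.13908363 kilogram_force ≈ 0.1391 kilogram_force (4 s.f.).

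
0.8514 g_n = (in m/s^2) 1 g_n = 9.80665 m/s^2, so 0.8514 g_n = 0.8514 * 9.80665 = 8.3493818 m/s^2. Result: 8.3493818 m/s^2 ≈ 8.349 m/s^2 (4 s.f.). Final answer: 8.349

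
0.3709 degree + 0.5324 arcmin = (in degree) 0.3798. Check: 1 degree = 0.017453293 rad, so 0.3709 degree = 0.3709 * 0.017453293 = 0.0064734262 rad. 1 arcmin = 0.00029088821 rad, so 0.5324 arcmin = 0.5324 * 0.00029088821 = 0.00015486888 rad. Sum: 0.0064734262 + 0.00015486888 = 0.0066282951 rad. 1 degree = 0.017453293 rad, so 0.0066282951 rad = 0.0066282951 / 0.017453293 = 0.37977333 degree ≈ 0.3798 degree (4 s.f.).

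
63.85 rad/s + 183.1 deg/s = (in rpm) 63.85 rad/s is already in rad/s. 1 deg/s = 0.017453293 rad/s, so 183.1 deg/s = 183.1 * 0.017453293 = 3.1956979 rad/s. Sum: 63.85 + 3.1956979 = 67.045698 rad/s. 1 rpm = 0.10471976 rad/s, so 67.045698 rad/s = 67.045698 / 0.10471976 = 640.23925 rpm ≈ 640.2 rpm (4 s.f.). Final answer: 640.2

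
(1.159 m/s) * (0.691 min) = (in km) 0.04805. Check: 1.159 m/s is already in m/s. 1 min = 60 s, so 0.691 min = 0.691 * 60 = 41.46 s. Combine: 1.159 m/s * 41.46 s = 48.05214 m. 1 km = 1000 m, so 48.05214 m = 48.05214 / 1000 = 0.04805214 km ≈ 0.04805 km (4 s.f.).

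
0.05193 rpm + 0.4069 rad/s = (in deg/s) 1 rpm = 0.10471976 rad/s, so 0.05193 rpm = 0.05193 * 0.10471976 = 0.0054380969 rad/s. 0.4069 rad/s is already in rad/s. Sum: 0.0054380969 + 0.4069 = 0.4123381 rad/s. 1 deg/s = 0.017453293 rad/s, so 0.4123381 rad/s = 0.4123381 / 0.017453293 = 23.625233 deg/s ≈ 23.63 deg/s (4 s.f.). Final answer: 23.63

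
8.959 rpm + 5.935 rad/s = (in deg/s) 393.8. Check: 1 rpm = 0.10471976 rad/s, so 8.959 rpm = 8.959 * 0.10471976 = 0.93818429 rad/s. 5.935 rad/s is already in rad/s. Sum: 0.93818429 + 5.935 = 6.8731843 rad/s. 1 deg/s = 0.017453293 rad/s, so 6.8731843 rad/s = 6.8731843 / 0.017453293 = 393.80445 deg/s ≈ 393.8 deg/s (4 s.f.).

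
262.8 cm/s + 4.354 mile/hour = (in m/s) 4.574. Check: 1 cm/s = 0.01 m/s, so 262.8 cm/s = 262.8 * 0.01 = 2.628 m/s. 1 mile/hour = 0.44704 m/s, so 4.354 mile/hour = 4.354 * 0.44704 = 1.9464122 m/s. Sum: 2.628 + 1.9464122 = 4.5744122 m/s. Result: 4.5744122 m/s ≈ 4.574 m/s (4 s.f.).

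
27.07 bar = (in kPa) 1 bar = 100000 Pa, so 27.07 bar = 27.07 * 100000 = 2707000 Pa. 1 kPa = 1000 Pa, so 2707000 Pa = 2707000 / 1000 = 2707 kPa. Final answer: 2707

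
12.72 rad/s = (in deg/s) 728.8. Check: 1 deg/s = 0.017453293 rad/s, so 12.72 rad/s = 12.72 / 0.017453293 = 728.80232 deg/s ≈ 728.8 deg/s (4 s.f.).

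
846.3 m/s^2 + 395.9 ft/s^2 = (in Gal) 846.3 m/s^2 is already in m/s^2. 1 ft/s^2 = 0.3048 m/s^2, so 395.9 ft/s^2 = 395.9 * 0.3048 = 120.67032 m/s^2. Sum: 846.3 + 120.67032 = 966.97032 m/s^2. 1 Gal = 0.01 m/s^2, so 966.97032 m/s^2 = 966.97032 / 0.01 = 96697.032 Gal ≈ 9.67e+04 Gal (4 s.f.). Final answer: 9.67e+04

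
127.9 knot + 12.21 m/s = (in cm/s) 1 knot = 0.51444444 m/s, so 127.9 knot = 127.9 * 0.51444444 = 65.797444 m/s. 12.21 m/s is already in m/s. Sum: 65.797444 + 12.21 = 78.007444 m/s. 1 cm/s = 0.01 m/s, so 78.007444 m/s = 78.007444 / 0.01 = 7800.7444 cm/s ≈ 7801 cm/s (4 s.f.). Final answer: 7801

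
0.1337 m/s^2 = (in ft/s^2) 1 ft/s^2 = 0.3048 m/s^2, so 0.1337 m/s^2 = 0.1337 / 0.3048 = 0.43864829 ft/s^2 ≈ 0.4386 ft/s^2 (4 s.f.). Final answer: 0.4386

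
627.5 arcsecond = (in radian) 0.003042. Check: 1 arcsecond = 4.8481368e-06 rad, so 627.5 arcsecond = 627.5 * 4.8481368e-06 = 0.0030422058 rad. 0.0030422058 rad = 0.0030422058 radian ≈ 0.003042 radian (4 s.f.).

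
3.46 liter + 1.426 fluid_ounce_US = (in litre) 1 liter = 0.001 m^3, so 3.46 liter = 3.46 * 0.001 = 0.00346 m^3. 1 fluid_ounce_US = 2.957353e-05 m^3, so 1.426 fluid_ounce_US = 1.426 * 2.957353e-05 = 4.2171853e-05 m^3. Sum: 0.00346 + 4.2171853e-05 = 0.0035021719 m^3. 1 litre = 0.001 m^3, so 0.0035021719 m^3 = 0.0035021719 / 0.001 = 3.5021719 litre ≈ 3.502 litre (4 s.f.). Final answer: 3.502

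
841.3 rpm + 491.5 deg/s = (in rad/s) 96.68. Check: 1 rpm = 0.10471976 rad/s, so 841.3 rpm = 841.3 * 0.10471976 = 88.10073 rad/s. 1 deg/s = 0.017453293 rad/s, so 491.5 deg/s = 491.5 * 0.017453293 = 8.5782933 rad/s. Sum: 88.10073 + 8.5782933 = 96.679023 rad/s. Result: 96.679023 rad/s ≈ 96.68 rad/s (4 s.f.).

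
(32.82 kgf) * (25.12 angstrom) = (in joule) 8.085e-07. Check: 1 kgf = 9.80665 N, so 32.82 kgf = 32.82 * 9.80665 = 321.85425 N. 1 angstrom = 1e-10 m, so 25.12 angstrom = 25.12 * 1e-10 = 2.512e-09 m. Combine: 321.85425 N * 2.512e-09 m = 8.0849788e-07 J. 8.0849788e-07 J = 8.0849788e-07 joule ≈ 8.085e-07 joule (4 s.f.).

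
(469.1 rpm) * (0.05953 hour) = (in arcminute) 1 rpm = 0.10471976 rad/s, so 469.1 rpm = 469.1 * 0.10471976 = 49.124037 rad/s. 1 hour = 3600 s, so 0.05953 hour = 0.05953 * 3600 = 214.308 s. Combine: 49.124037 rad/s * 214.308 s = 10527.674 rad. 1 arcminute = 0.00029088821 rad, so 10527.674 rad = 10527.674 / 0.00029088821 = 36191478 arcminute ≈ 3.619e+07 arcminute (4 s.f.). Final answer: 3.619e+07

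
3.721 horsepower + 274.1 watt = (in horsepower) 1 horsepower = 745.69987 W, so 3.721 horsepower = 3.721 * 745.69987 = 2774.7492 W. 274.1 watt = 274.1 W. Sum: 2774.7492 + 274.1 = 3048.8492 W. 1 horsepower = 745.69987 W, so 3048.8492 W = 3048.8492 / 745.69987 = 4.0885742 horsepower ≈ 4.089 horsepower (4 s.f.). Final answer: 4.089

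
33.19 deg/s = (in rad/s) 1 deg/s = 0.017453293 rad/s, so 33.19 deg/s = 33.19 * 0.017453293 = 0.57927478 rad/s. Result: 0.57927478 rad/s ≈ 0.5793 rad/s (4 s.f.). Final answer: 0.5793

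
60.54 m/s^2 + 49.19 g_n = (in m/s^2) 60.54 m/s^2 is already in m/s^2. 1 g_n = 9.80665 m/s^2, so 49.19 g_n = 49.19 * 9.80665 = 482.38911 m/s^2. Sum: 60.54 + 482.38911 = 542.92911 m/s^2. Result: 542.92911 m/s^2 ≈ 542.9 m/s^2 (4 s.f.). Final answer: 542.9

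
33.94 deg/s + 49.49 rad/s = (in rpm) 1 deg/s = 0.017453293 rad/s, so 33.94 deg/s = 33.94 * 0.017453293 = 0.59236475 rad/s. 49.49 rad/s is already in rad/s. Sum: 0.59236475 + 49.49 = 50.082365 rad/s. 1 rpm = 0.10471976 rad/s, so 50.082365 rad/s = 50.082365 / 0.10471976 = 478.25135 rpm ≈ 478.3 rpm (4 s.f.). Final answer: 478.3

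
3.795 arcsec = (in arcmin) 0.06325. Check: 1 arcsec = 4.8481368e-06 rad, so 3.795 arcsec = 3.795 * 4.8481368e-06 = 1.8398679e-05 rad. 1 arcmin = 0.00029088821 rad, so 1.8398679e-05 rad = 1.8398679e-05 / 0.00029088821 = 0.06325 arcmin.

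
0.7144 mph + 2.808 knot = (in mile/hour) 3.946. Check: 1 mph = 0.44704 m/s, so 0.7144 mph = 0.7144 * 0.44704 = 0.31936538 m/s. 1 knot = 0.51444444 m/s, so 2.808 knot = 2.808 * 0.51444444 = 1.44456 m/s. Sum: 0.31936538 + 1.44456 = 1.7639254 m/s. 1 mile/hour = 0.44704 m/s, so 1.7639254 m/s = 1.7639254 / 0.44704 = 3.9457887 mile/hour ≈ 3.946 mile/hour (4 s.f.).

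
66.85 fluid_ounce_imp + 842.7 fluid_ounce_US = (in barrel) 1 fluid_ounce_imp = 2.8413063e-05 m^3, so 66.85 fluid_ounce_imp = 66.85 * 2.8413063e-05 = 0.0018994132 m^3. 1 fluid_ounce_US = 2.957353e-05 m^3, so 842.7 fluid_ounce_US = 842.7 * 2.957353e-05 = 0.024921613 m^3. Sum: 0.0018994132 + 0.024921613 = 0.026821027 m^3. 1 barrel = 0.15898729 m^3, so 0.026821027 m^3 = 0.026821027 / 0.15898729 = 0.16869918 barrel ≈ 0.1687 barrel (4 s.f.). Final answer: 0.1687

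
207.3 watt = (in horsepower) 0.278. Check: 207.3 watt = 207.3 W. 1 horsepower = 745.69987 W, so 207.3 W = 207.3 / 745.69987 = 0.27799388 horsepower ≈ 0.278 horsepower (4 s.f.).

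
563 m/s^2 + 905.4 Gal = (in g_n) 58.33. Check: 563 m/s^2 is already in m/s^2. 1 Gal = 0.01 m/s^2, so 905.4 Gal = 905.4 * 0.01 = 9.054 m/s^2. Sum: 563 + 9.054 = 572.054 m/s^2. 1 g_n = 9.80665 m/s^2, so 572.054 m/s^2 = 572.054 / 9.80665 = 58.333274 g_n ≈ 58.33 g_n (4 s.f.).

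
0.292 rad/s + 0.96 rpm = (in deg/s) 0.292 rad/s is already in rad/s. 1 rpm = 0.10471976 rad/s, so 0.96 rpm = 0.96 * 0.10471976 = 0.10053096 rad/s. Sum: 0.292 + 0.10053096 = 0.39253096 rad/s. 1 deg/s = 0.017453293 rad/s, so 0.39253096 rad/s = 0.39253096 / 0.017453293 = 22.490368 deg/s ≈ 22.49 deg/s (4 s.f.). Final answer: 22.49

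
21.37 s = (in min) 1 min = 60 s, so 21.37 s = 21.37 / 60 = 0.35616667 min ≈ 0.3562 min (4 s.f.). Final answer: 0.3562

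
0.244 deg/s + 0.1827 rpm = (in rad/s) 1 deg/s = 0.017453293 rad/s, so 0.244 deg/s = 0.244 * 0.017453293 = 0.0042586034 rad/s. 1 rpm = 0.10471976 rad/s, so 0.1827 rpm = 0.1827 * 0.10471976 = 0.019132299 rad/s. Sum: 0.0042586034 + 0.019132299 = 0.023390903 rad/s. Result: 0.023390903 rad/s ≈ 0.02339 rad/s (4 s.f.). Final answer: 0.02339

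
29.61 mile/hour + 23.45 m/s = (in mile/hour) 1 mile/hour = 0.44704 m/s, so 29.61 mile/hour = 29.61 * 0.44704 = 13.236854 m/s. 23.45 m/s is already in m/s. Sum: 13.236854 + 23.45 = 36.686854 m/s. 1 mile/hour = 0.44704 m/s, so 36.686854 m/s = 36.686854 / 0.44704 = 82.066156 mile/hour ≈ 82.07 mile/hour (4 s.f.). Final answer: 82.07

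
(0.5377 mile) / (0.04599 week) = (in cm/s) 1 mile = 1609.344 m, so 0.5377 mile = 0.5377 * 1609.344 = 865.34427 m. 1 week = 604800 s, so 0.04599 week = 0.04599 * 604800 = 27814.752 s. Combine: 865.34427 m / 27814.752 s = 0.031110983 m/s. 1 cm/s = 0.01 m/s, so 0.031110983 m/s = 0.031110983 / 0.01 = 3.1110983 cm/s ≈ 3.111 cm/s (4 s.f.). Final answer: 3.111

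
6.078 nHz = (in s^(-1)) 6.078e-09. Check: 1 nHz = 1e-09 Hz, so 6.078 nHz = 6.078 * 1e-09 = 6.078e-09 Hz. 6.078e-09 Hz = 6.078e-09 s^(-1).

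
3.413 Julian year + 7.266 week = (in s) 1 Julian year = 31557600 s, so 3.413 Julian year = 3.413 * 31557600 = 1.0770609e+08 s. 1 week = 604800 s, so 7.266 week = 7.266 * 604800 = 4394476.8 s. Sum: 1.0770609e+08 + 4394476.8 = 1.1210057e+08 s. Result: 1.1210057e+08 s ≈ 1.121e+08 s (4 s.f.). Final answer: 1.121e+08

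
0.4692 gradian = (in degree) 1 gradian = 0.015707963 rad, so 0.4692 gradian = 0.4692 * 0.015707963 = 0.0073701764 rad. 1 degree = 0.017453293 rad, so 0.0073701764 rad = 0.0073701764 / 0.017453293 = 0.42228 degree ≈ 0.4223 degree (4 s.f.). Final answer: 0.4223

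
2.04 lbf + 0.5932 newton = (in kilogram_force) 0.9858. Check: 1 lbf = 4.4482216 N, so 2.04 lbf = 2.04 * 4.4482216 = 9.0743721 N. 0.5932 newton = 0.5932 N. Sum: 9.0743721 + 0.5932 = 9.6675721 N. 1 kilogram_force = 9.80665 N, so 9.6675721 N = 9.6675721 / 9.80665 = 0.985818 kilogram_force ≈ 0.9858 kilogram_force (4 s.f.).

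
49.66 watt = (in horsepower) 0.0666. Check: 49.66 watt = 49.66 W. 1 horsepower = 745.69987 W, so 49.66 W = 49.66 / 745.69987 = 0.066595157 horsepower ≈ 0.0666 horsepower (4 s.f.).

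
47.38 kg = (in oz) 1671. Check: 1 oz = 0.028349523 kg, so 47.38 kg = 47.38 / 0.028349523 = 1671.2803 oz ≈ 1671 oz (4 s.f.).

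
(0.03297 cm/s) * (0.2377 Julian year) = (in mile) 1 cm/s = 0.01 m/s, so 0.03297 cm/s = 0.03297 * 0.01 = 0.0003297 m/s. 1 Julian year = 31557600 s, so 0.2377 Julian year = 0.2377 * 31557600 = 7501241.5 s. Combine: 0.0003297 m/s * 7501241.5 s = 2473.1593 m. 1 mile = 1609.344 m, so 2473.1593 m = 2473.1593 / 1609.344 = 1.53675 mile ≈ 1.537 mile (4 s.f.). Final answer: 1.537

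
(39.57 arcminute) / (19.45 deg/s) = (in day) 3.924e-07. Check: 1 arcminute = 0.00029088821 rad, so 39.57 arcminute = 39.57 * 0.00029088821 = 0.011510446 rad. 1 deg/s = 0.017453293 rad/s, so 19.45 deg/s = 19.45 * 0.017453293 = 0.33946654 rad/s. Combine: 0.011510446 rad / 0.33946654 rad/s = 0.033907455 s. 1 day = 86400 s, so 0.033907455 s = 0.033907455 / 86400 = 3.924474e-07 day ≈ 3.924e-07 day (4 s.f.).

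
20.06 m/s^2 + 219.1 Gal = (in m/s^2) 20.06 m/s^2 is already in m/s^2. 1 Gal = 0.01 m/s^2, so 219.1 Gal = 219.1 * 0.01 = 2.191 m/s^2. Sum: 20.06 + 2.191 = 22.251 m/s^2. Result: 22.251 m/s^2 ≈ 22.25 m/s^2 (4 s.f.). Final answer: 22.25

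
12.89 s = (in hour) 0.003581. Check: 1 hour = 3600 s, so 12.89 s = 12.89 / 3600 = 0.0035805556 hour ≈ 0.003581 hour (4 s.f.).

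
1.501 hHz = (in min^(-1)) 1 hHz = 100 Hz, so 1.501 hHz = 1.501 * 100 = 150.1 Hz. 1 min^(-1) = 0.016666667 Hz, so 150.1 Hz = 150.1 / 0.016666667 = 9006 min^(-1). Final answer: 9006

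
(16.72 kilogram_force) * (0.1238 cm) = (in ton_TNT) 4.852e-11. Check: 1 kilogram_force = 9.80665 N, so 16.72 kilogram_force = 16.72 * 9.80665 = 163.96719 N. 1 cm = 0.01 m, so 0.1238 cm = 0.1238 * 0.01 = 0.001238 m. Combine: 163.96719 N * 0.001238 m = 0.20299138 J. 1 ton_TNT = 4.184e+09 J, so 0.20299138 J = 0.20299138 / 4.184e+09 = 4.8516104e-11 ton_TNT ≈ 4.852e-11 ton_TNT (4 s.f.).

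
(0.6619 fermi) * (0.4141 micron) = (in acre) 1 fermi = 1e-15 m, so 0.6619 fermi = 0.6619 * 1e-15 = 6.619e-16 m. 1 micron = 1e-06 m, so 0.4141 micron = 0.4141 * 1e-06 = 4.141e-07 m. Combine: 6.619e-16 m * 4.141e-07 m = 2.7409279e-22 m^2. 1 acre = 4046.8564 m^2, so 2.7409279e-22 m^2 = 2.7409279e-22 / 4046.8564 = 6.7729803e-26 acre ≈ 6.773e-26 acre (4 s.f.). Final answer: 6.773e-26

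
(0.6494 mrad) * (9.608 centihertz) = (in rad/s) 6.239e-05. Check: 1 mrad = 0.001 rad, so 0.6494 mrad = 0.6494 * 0.001 = 0.0006494 rad. 1 centihertz = 0.01 Hz, so 9.608 centihertz = 9.608 * 0.01 = 0.09608 Hz. Combine: 0.0006494 rad * 0.09608 Hz = 6.2394352e-05 rad/s. Result: 6.2394352e-05 rad/s ≈ 6.239e-05 rad/s (4 s.f.).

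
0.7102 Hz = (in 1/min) 1 1/min = 0.016666667 Hz, so 0.7102 Hz = 0.7102 / 0.016666667 = 42.612 1/min ≈ 42.61 1/min (4 s.f.). Final answer: 42.61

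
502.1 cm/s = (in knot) 9.76. Check: 1 cm/s = 0.01 m/s, so 502.1 cm/s = 502.1 * 0.01 = 5.021 m/s. 1 knot = 0.51444444 m/s, so 5.021 m/s = 5.021 / 0.51444444 = 9.7600432 knot ≈ 9.76 knot (4 s.f.).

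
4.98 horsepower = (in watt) 1 horsepower = 745.69987 W, so 4.98 horsepower = 4.98 * 745.69987 = 3713.5854 W. 3713.5854 W = 3713.5854 watt ≈ 3714 watt (4 s.f.). Final answer: 3714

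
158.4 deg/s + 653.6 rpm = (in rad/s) 1 deg/s = 0.017453293 rad/s, so 158.4 deg/s = 158.4 * 0.017453293 = 2.7646015 rad/s. 1 rpm = 0.10471976 rad/s, so 653.6 rpm = 653.6 * 0.10471976 = 68.444832 rad/s. Sum: 2.7646015 + 68.444832 = 71.209433 rad/s. Result: 71.209433 rad/s ≈ 71.21 rad/s (4 s.f.). Final answer: 71.21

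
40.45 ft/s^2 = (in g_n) 1.257. Check: 1 ft/s^2 = 0.3048 m/s^2, so 40.45 ft/s^2 = 40.45 * 0.3048 = 12.32916 m/s^2. 1 g_n = 9.80665 m/s^2, so 12.32916 m/s^2 = 12.32916 / 9.80665 = 1.2572244 g_n ≈ 1.257 g_n (4 s.f.).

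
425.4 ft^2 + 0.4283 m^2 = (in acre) 1 ft^2 = 0.09290304 m^2, so 425.4 ft^2 = 425.4 * 0.09290304 = 39.520953 m^2. 0.4283 m^2 is already in m^2. Sum: 39.520953 + 0.4283 = 39.949253 m^2. 1 acre = 4046.8564 m^2, so 39.949253 m^2 = 39.949253 / 4046.8564 = 0.0098716755 acre ≈ 0.009872 acre (4 s.f.). Final answer: 0.009872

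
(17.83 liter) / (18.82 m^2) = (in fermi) 9.474e+11. Check: 1 liter = 0.001 m^3, so 17.83 liter = 17.83 * 0.001 = 0.01783 m^3. 18.82 m^2 is already in m^2. Combine: 0.01783 m^3 / 18.82 m^2 = 0.00094739639 m. 1 fermi = 1e-15 m, so 0.00094739639 m = 0.00094739639 / 1e-15 = 9.4739639e+11 fermi ≈ 9.474e+11 fermi (4 s.f.).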